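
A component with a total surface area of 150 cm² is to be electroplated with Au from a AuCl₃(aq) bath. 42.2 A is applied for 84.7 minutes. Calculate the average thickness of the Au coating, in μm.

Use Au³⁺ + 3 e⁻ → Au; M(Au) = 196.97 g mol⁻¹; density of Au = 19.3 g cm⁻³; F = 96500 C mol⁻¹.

Q = I·t = 42.20 × 5082.0 = 214500 C; n(e⁻) = 2.222 mol.
n(Au) = n(e⁻)/3 = 0.7408 mol, so m = 0.7408 × 196.97 = 145.9 g.
Volume = m/ρ = 145.9 / 19.3 = 7.560 cm³.
Thickness = V/A = 7.560 / 150 = 0.0504 cm = 504 μm.

504 μm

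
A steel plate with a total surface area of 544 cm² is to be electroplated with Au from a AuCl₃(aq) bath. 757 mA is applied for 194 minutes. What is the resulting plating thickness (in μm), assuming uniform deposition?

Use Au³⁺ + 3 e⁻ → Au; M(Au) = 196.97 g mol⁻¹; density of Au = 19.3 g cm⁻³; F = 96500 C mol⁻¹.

5.71 μm

Q = I·t = 0.7570 × 11640 = 8811 C; n(e⁻) = 0.09131 mol.
n(Au) = n(e⁻)/3 = 0.03044 mol, so m = 0.03044 × 196.97 = 5.995 g.
Volume = m/ρ = 5.995 / 19.3 = 0.3106 cm³.
Thickness = V/A = 0.3106 / 544 = 5.71 × 10⁻⁴ cm = 5.71 μm.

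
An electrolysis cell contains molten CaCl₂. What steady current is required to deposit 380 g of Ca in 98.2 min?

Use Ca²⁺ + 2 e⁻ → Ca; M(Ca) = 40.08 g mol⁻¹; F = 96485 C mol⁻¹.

n(Ca) = 380 / 40.08 = 9.481 mol.
n(e⁻) = 2 × 9.481 = 18.96 mol.
Q = n(e⁻)·F = 18.96 × 96485 = 1830000 C.
I = Q/t = 1830000 / 5892.0 s = 311 A.

311 A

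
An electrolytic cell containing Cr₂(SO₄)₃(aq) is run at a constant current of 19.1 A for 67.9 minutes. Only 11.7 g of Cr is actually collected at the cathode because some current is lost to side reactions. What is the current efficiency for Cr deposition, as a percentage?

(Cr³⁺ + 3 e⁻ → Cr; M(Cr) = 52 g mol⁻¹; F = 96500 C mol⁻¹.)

83.7 %

Q = I·t = 19.10 × 4074.0 = 77810 C; n(e⁻) = 77810/96500 = 0.8064 mol.
Theoretical n(Cr) = n(e⁻)/3 = 0.2688 mol, i.e. m_theo = 0.2688 × 52 = 13.98 g.
Efficiency = m_actual / m_theo = 11.7 / 13.98 = 83.7 %.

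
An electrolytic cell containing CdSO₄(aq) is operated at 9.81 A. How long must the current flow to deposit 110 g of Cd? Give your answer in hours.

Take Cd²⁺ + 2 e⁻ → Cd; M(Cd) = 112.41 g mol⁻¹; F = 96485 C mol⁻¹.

5.35 h

n(Cd) = m/M = 110 / 112.41 = 0.9786 mol.
Each Cd atom requires 2 electrons, so n(e⁻) = 2 × 0.9786 = 1.957 mol.
Q = n(e⁻)·F = 1.957 × 96485 = 188800 C.
t = Q/I = 188800 / 9.810 A = 19250 s = 5.35 h.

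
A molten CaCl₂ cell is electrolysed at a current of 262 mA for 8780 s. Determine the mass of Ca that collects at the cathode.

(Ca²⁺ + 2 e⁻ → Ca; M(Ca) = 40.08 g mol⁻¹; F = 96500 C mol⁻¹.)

Q = I·t = 0.2620 A × 8780.0 s = 2300 C.
n(e⁻) = Q/F = 2300 / 96500 = 0.02384 mol.
Ca²⁺ + 2 e⁻ → Ca, so n(Ca) = n(e⁻)/2 = 0.01192 mol.
m = n·M = 0.01192 × 40.08 = 0.478 g.

0.478 g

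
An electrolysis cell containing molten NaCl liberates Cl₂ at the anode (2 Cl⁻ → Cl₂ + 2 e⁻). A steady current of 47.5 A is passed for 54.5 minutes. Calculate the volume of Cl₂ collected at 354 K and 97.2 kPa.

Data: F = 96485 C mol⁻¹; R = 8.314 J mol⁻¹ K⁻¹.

Q = I·t = 47.50 A × 3270.0 s = 155300 C.
n(e⁻) = Q/F = 155300 / 96485 = 1.610 mol.
2 electrons are transferred per Cl₂ molecule, so n(Cl₂) = 1.610 / 2 = 0.8049 mol.
V = nRT/P = (0.8049 × 8.314 × 354) / (97.2 × 10³ Pa) = 0.0244 m³ = 24.4 L.

24.4 L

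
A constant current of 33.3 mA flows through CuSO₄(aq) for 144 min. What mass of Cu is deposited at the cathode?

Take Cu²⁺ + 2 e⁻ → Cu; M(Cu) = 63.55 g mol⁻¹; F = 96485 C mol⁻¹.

0.0948 g

Q = I·t = 0.03330 A × 8640.0 s = 287.7 C.
n(e⁻) = Q/F = 287.7 / 96485 = 0.002982 mol.
Cu²⁺ + 2 e⁻ → Cu, so n(Cu) = n(e⁻)/2 = 0.001491 mol.
m = n·M = 0.001491 × 63.55 = 0.0948 g.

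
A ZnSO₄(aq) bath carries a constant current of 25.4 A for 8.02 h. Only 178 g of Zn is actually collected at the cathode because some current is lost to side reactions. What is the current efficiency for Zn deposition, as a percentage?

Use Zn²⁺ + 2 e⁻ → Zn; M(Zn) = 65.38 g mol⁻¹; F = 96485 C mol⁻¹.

Q = I·t = 25.40 × 28872 = 733300 C; n(e⁻) = 733300/96485 = 7.601 mol.
Theoretical n(Zn) = n(e⁻)/2 = 3.800 mol, i.e. m_theo = 3.800 × 65.38 = 248.5 g.
Efficiency = m_actual / m_theo = 178 / 248.5 = 71.6 %.

71.6 %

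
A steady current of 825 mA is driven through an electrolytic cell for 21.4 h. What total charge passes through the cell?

Q = I·t = 0.8250 A × 77040 s = 63600 C.

63600 C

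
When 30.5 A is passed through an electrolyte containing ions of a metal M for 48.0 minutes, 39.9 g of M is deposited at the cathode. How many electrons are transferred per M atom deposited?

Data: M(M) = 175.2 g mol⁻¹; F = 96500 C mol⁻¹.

4

Q = I·t = 30.50 A × 2880.0 s = 87840 C, so n(e⁻) = 87840/96500 = 0.9103 mol.
n(M) deposited = 39.9 / 175.2 = 0.2277 mol.
Electrons per atom = n(e⁻)/n(M) = 0.9103 / 0.2277 = 4.00 ≈ 4, so the ion is M⁴⁺.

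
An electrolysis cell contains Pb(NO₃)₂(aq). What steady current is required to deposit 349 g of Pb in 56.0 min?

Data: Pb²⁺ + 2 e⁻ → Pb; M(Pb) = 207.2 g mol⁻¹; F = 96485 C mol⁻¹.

n(Pb) = 349 / 207.2 = 1.684 mol.
n(e⁻) = 2 × 1.684 = 3.369 mol.
Q = n(e⁻)·F = 3.369 × 96485 = 325000 C.
I = Q/t = 325000 / 3360.0 s = 96.7 A.

96.7 A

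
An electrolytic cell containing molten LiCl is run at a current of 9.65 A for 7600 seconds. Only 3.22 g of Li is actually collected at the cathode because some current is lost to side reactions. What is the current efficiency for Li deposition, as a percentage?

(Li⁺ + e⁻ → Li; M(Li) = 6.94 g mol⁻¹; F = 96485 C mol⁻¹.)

61.0 %

Q = I·t = 9.650 × 7600.0 = 73340 C; n(e⁻) = 73340/96485 = 0.7601 mol.
Theoretical n(Li) = n(e⁻)/1 = 0.7601 mol, i.e. m_theo = 0.7601 × 6.94 = 5.275 g.
Efficiency = m_actual / m_theo = 3.22 / 5.275 = 61.0 %.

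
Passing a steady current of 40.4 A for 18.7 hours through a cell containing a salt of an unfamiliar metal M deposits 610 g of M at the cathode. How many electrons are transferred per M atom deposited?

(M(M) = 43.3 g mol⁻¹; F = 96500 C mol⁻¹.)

2

Q = I·t = 40.40 A × 67320 s = 2720000 C, so n(e⁻) = 2720000/96500 = 28.18 mol.
n(M) deposited = 610 / 43.3 = 14.09 mol.
Electrons per atom = n(e⁻)/n(M) = 28.18 / 14.09 = 2.00 ≈ 2, so the ion is M²⁺.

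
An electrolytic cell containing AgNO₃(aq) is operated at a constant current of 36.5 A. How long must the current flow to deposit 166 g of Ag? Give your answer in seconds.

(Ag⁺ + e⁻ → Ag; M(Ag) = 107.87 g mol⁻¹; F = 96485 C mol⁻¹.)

n(Ag) = m/M = 166 / 107.87 = 1.539 mol.
Each Ag atom requires 1 electron, so n(e⁻) = 1 × 1.539 = 1.539 mol.
Q = n(e⁻)·F = 1.539 × 96485 = 148500 C.
t = Q/I = 148500 / 36.50 A = 4068 s.

4070 s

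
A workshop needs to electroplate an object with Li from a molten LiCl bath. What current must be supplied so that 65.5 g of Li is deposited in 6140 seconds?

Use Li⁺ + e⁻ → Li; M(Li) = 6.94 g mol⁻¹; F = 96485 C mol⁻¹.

n(Li) = 65.5 / 6.94 = 9.438 mol.
n(e⁻) = 1 × 9.438 = 9.438 mol.
Q = n(e⁻)·F = 9.438 × 96485 = 910600 C.
I = Q/t = 910600 / 6140.0 s = 148 A.

148 A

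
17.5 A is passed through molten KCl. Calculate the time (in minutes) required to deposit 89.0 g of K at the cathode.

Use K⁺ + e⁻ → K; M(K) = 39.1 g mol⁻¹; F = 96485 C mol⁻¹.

n(K) = m/M = 89.0 / 39.1 = 2.276 mol.
Each K atom requires 1 electron, so n(e⁻) = 1 × 2.276 = 2.276 mol.
Q = n(e⁻)·F = 2.276 × 96485 = 219600 C.
t = Q/I = 219600 / 17.50 A = 12550 s = 209 min.

209 min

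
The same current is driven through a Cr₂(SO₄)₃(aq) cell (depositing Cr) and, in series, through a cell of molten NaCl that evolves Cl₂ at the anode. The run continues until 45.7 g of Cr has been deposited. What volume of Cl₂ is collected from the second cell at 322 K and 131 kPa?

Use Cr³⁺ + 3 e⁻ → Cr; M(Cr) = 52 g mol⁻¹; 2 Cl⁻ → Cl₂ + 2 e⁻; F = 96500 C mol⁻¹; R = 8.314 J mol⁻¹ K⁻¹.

n(Cr) = 45.7 / 52 = 0.8788 mol, so n(e⁻) = 3 × 0.8788 = 2.637 mol.
The cells are in series, so the same 2.637 mol of electrons passes through the second cell.
2 Cl⁻ → Cl₂ + 2 e⁻ — 2 mol e⁻ per mol Cl₂, so n(Cl₂) = 2.637/2 = 1.318 mol.
V = nRT/P = (1.318 × 8.314 × 322) / (131 × 10³) = 0.0269 m³ = 26.9 L.

26.9 L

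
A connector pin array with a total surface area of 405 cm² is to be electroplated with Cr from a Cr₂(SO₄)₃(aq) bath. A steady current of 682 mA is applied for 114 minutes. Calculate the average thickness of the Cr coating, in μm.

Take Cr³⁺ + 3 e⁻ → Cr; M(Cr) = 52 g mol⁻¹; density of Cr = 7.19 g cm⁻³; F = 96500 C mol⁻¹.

2.88 μm

Q = I·t = 0.6820 × 6840.0 = 4665 C; n(e⁻) = 0.04834 mol.
n(Cr) = n(e⁻)/3 = 0.01611 mol, so m = 0.01611 × 52 = 0.8379 g.
Volume = m/ρ = 0.8379 / 7.19 = 0.1165 cm³.
Thickness = V/A = 0.1165 / 405 = 2.88 × 10⁻⁴ cm = 2.88 μm.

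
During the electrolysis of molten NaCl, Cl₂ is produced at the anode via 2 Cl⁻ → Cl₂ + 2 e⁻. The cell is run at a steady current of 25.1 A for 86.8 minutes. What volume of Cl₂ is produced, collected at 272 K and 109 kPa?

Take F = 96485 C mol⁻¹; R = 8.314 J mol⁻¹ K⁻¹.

14.1 L

Q = I·t = 25.10 A × 5208.0 s = 130700 C.
n(e⁻) = Q/F = 130700 / 96485 = 1.355 mol.
2 electrons are transferred per Cl₂ molecule, so n(Cl₂) = 1.355 / 2 = 0.6774 mol.
V = nRT/P = (0.6774 × 8.314 × 272) / (109 × 10³ Pa) = 0.0141 m³ = 14.1 L.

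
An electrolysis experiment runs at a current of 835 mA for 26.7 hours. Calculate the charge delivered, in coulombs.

80300 C

Q = I·t = 0.8350 A × 96120 s = 80300 C.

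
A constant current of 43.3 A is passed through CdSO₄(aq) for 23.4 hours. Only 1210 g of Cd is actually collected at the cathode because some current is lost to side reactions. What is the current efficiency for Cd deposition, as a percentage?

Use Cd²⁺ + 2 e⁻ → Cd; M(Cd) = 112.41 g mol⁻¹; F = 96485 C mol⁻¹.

Q = I·t = 43.30 × 84240 = 3648000 C; n(e⁻) = 3648000/96485 = 37.80 mol.
Theoretical n(Cd) = n(e⁻)/2 = 18.90 mol, i.e. m_theo = 18.90 × 112.41 = 2125 g.
Efficiency = m_actual / m_theo = 1210 / 2125 = 56.9 %.

56.9 %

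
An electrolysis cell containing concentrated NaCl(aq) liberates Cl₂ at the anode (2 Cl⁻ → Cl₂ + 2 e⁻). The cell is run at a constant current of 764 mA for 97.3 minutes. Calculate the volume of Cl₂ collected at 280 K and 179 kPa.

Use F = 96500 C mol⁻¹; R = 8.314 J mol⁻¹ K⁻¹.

Q = I·t = 0.7640 A × 5838.0 s = 4460 C.
n(e⁻) = Q/F = 4460 / 96500 = 0.04622 mol.
2 electrons are transferred per Cl₂ molecule, so n(Cl₂) = 0.04622 / 2 = 0.02311 mol.
V = nRT/P = (0.02311 × 8.314 × 280) / (179 × 10³ Pa) = 3.01 × 10⁻⁴ m³ = 0.301 L.

0.301 L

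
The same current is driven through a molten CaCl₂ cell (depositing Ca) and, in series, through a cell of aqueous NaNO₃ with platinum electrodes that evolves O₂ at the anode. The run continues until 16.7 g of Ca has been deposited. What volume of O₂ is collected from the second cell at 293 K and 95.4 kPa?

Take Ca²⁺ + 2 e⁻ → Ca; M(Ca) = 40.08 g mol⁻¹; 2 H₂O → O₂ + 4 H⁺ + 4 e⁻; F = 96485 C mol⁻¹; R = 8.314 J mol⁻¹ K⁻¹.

n(Ca) = 16.7 / 40.08 = 0.4167 mol, so n(e⁻) = 2 × 0.4167 = 0.8333 mol.
The cells are in series, so the same 0.8333 mol of electrons passes through the second cell.
2 H₂O → O₂ + 4 H⁺ + 4 e⁻ — 4 mol e⁻ per mol O₂, so n(O₂) = 0.8333/4 = 0.2083 mol.
V = nRT/P = (0.2083 × 8.314 × 293) / (95.4 × 10³) = 0.00532 m³ = 5.32 L.

5.32 L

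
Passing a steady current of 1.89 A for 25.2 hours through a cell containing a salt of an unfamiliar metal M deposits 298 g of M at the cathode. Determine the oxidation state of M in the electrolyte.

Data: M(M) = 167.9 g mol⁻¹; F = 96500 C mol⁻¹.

Q = I·t = 1.890 A × 90720 s = 171500 C, so n(e⁻) = 171500/96500 = 1.777 mol.
n(M) deposited = 298 / 167.9 = 1.775 mol.
Electrons per atom = n(e⁻)/n(M) = 1.777 / 1.775 = 1.00 ≈ 1, so the ion is M⁺.

+1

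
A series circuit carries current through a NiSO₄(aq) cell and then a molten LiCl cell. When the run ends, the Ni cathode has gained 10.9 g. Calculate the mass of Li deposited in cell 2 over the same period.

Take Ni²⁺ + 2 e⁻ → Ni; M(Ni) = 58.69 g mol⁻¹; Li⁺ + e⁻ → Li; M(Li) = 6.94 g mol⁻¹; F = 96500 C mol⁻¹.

n(Ni) = 10.9 / 58.69 = 0.1857 mol.
Since Ni²⁺ + 2 e⁻ → Ni, n(e⁻) passed = 2 × 0.1857 = 0.3714 mol.
Cells in series carry the same charge, so the same 0.3714 mol of electrons passes through cell 2.
Li⁺ + e⁻ → Li, so n(Li) = 0.3714 / 1 = 0.3714 mol.
m(Li) = 0.3714 × 6.94 = 2.58 g.

2.58 g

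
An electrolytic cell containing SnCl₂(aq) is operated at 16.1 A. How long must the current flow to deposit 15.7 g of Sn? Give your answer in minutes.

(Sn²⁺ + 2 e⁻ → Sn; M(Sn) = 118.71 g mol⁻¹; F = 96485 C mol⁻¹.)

26.4 min

n(Sn) = m/M = 15.7 / 118.71 = 0.1323 mol.
Each Sn atom requires 2 electrons, so n(e⁻) = 2 × 0.1323 = 0.2645 mol.
Q = n(e⁻)·F = 0.2645 × 96485 = 25520 C.
t = Q/I = 25520 / 16.10 A = 1585 s = 26.4 min.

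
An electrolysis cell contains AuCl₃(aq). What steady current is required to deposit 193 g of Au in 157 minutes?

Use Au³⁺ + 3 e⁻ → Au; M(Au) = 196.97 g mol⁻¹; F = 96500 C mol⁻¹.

30.1 A

n(Au) = 193 / 196.97 = 0.9798 mol.
n(e⁻) = 3 × 0.9798 = 2.940 mol.
Q = n(e⁻)·F = 2.940 × 96500 = 283700 C.
I = Q/t = 283700 / 9420.0 s = 30.1 A.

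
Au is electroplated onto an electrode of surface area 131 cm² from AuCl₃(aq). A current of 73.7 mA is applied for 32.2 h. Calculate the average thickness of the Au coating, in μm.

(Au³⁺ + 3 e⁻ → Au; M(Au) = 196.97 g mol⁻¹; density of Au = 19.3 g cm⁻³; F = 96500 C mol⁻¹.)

23.0 μm

Q = I·t = 0.07370 × 115920 = 8543 C; n(e⁻) = 0.08853 mol.
n(Au) = n(e⁻)/3 = 0.02951 mol, so m = 0.02951 × 196.97 = 5.813 g.
Volume = m/ρ = 5.813 / 19.3 = 0.3012 cm³.
Thickness = V/A = 0.3012 / 131 = 0.00230 cm = 23.0 μm.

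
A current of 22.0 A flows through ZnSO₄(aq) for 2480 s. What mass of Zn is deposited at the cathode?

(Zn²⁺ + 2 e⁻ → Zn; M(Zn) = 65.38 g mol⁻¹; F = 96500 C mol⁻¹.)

Q = I·t = 22.00 A × 2480.0 s = 54560 C.
n(e⁻) = Q/F = 54560 / 96500 = 0.5654 mol.
Zn²⁺ + 2 e⁻ → Zn, so n(Zn) = n(e⁻)/2 = 0.2827 mol.
m = n·M = 0.2827 × 65.38 = 18.5 g.

18.5 g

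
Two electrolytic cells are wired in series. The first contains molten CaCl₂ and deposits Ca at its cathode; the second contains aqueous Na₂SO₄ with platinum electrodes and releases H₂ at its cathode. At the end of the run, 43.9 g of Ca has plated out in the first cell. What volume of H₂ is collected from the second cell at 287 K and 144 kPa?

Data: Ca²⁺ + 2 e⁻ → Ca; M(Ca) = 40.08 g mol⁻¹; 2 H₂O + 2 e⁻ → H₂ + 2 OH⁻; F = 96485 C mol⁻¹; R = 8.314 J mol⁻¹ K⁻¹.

n(Ca) = 43.9 / 40.08 = 1.095 mol, so n(e⁻) = 2 × 1.095 = 2.191 mol.
The cells are in series, so the same 2.191 mol of electrons passes through the second cell.
2 H₂O + 2 e⁻ → H₂ + 2 OH⁻ — 2 mol e⁻ per mol H₂, so n(H₂) = 2.191/2 = 1.095 mol.
V = nRT/P = (1.095 × 8.314 × 287) / (144 × 10³) = 0.0181 m³ = 18.1 L.

18.1 L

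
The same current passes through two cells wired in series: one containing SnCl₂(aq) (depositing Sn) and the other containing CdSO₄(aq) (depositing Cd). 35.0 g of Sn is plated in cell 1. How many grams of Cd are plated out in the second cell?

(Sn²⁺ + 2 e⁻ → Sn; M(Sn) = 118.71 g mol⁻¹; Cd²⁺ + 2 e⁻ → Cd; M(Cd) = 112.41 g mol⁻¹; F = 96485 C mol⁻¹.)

n(Sn) = 35.0 / 118.71 = 0.2948 mol.
Since Sn²⁺ + 2 e⁻ → Sn, n(e⁻) passed = 2 × 0.2948 = 0.5897 mol.
Cells in series carry the same charge, so the same 0.5897 mol of electrons passes through cell 2.
Cd²⁺ + 2 e⁻ → Cd, so n(Cd) = 0.5897 / 2 = 0.2948 mol.
m(Cd) = 0.2948 × 112.41 = 33.1 g.

33.1 g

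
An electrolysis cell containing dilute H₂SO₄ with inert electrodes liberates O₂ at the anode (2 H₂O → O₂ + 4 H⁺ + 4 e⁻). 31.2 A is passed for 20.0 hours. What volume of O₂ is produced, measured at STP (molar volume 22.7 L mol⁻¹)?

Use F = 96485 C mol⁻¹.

Q = I·t = 31.20 A × 72000 s = 2246000 C.
n(e⁻) = Q/F = 2246000 / 96485 = 23.28 mol.
4 electrons are transferred per O₂ molecule, so n(O₂) = 23.28 / 4 = 5.821 mol.
V = n × V_m = 5.821 × 22.7 = 132 L.

132 L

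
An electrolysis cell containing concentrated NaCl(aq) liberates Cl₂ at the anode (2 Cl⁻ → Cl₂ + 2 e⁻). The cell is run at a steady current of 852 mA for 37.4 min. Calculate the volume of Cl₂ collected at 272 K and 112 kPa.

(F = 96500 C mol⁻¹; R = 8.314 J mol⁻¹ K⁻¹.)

Q = I·t = 0.8520 A × 2244.0 s = 1912 C.
n(e⁻) = Q/F = 1912 / 96500 = 0.01981 mol.
2 electrons are transferred per Cl₂ molecule, so n(Cl₂) = 0.01981 / 2 = 0.009906 mol.
V = nRT/P = (0.009906 × 8.314 × 272) / (112 × 10³ Pa) = 2.00 × 10⁻⁴ m³ = 0.200 L.

0.200 L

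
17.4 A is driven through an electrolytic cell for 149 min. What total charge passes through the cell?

1.56 × 10⁵ C

Q = I·t = 17.40 A × 8940.0 s = 1.56 × 10⁵ C.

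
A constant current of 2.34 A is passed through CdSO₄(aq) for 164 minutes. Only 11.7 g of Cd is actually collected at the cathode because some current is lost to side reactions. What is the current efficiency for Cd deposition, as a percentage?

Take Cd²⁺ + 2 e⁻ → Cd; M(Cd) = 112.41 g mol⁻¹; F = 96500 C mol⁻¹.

Q = I·t = 2.340 × 9840.0 = 23030 C; n(e⁻) = 23030/96500 = 0.2386 mol.
Theoretical n(Cd) = n(e⁻)/2 = 0.1193 mol, i.e. m_theo = 0.1193 × 112.41 = 13.41 g.
Efficiency = m_actual / m_theo = 11.7 / 13.41 = 87.2 %.

87.2 %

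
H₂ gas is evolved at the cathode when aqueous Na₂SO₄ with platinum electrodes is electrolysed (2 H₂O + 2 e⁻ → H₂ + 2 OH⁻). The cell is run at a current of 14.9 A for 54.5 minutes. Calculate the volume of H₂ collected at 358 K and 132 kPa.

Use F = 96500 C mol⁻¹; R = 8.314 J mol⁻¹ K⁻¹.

5.69 L

Q = I·t = 14.90 A × 3270.0 s = 48720 C.
n(e⁻) = Q/F = 48720 / 96500 = 0.5049 mol.
2 electrons are transferred per H₂ molecule, so n(H₂) = 0.5049 / 2 = 0.2525 mol.
V = nRT/P = (0.2525 × 8.314 × 358) / (132 × 10³ Pa) = 0.00569 m³ = 5.69 L.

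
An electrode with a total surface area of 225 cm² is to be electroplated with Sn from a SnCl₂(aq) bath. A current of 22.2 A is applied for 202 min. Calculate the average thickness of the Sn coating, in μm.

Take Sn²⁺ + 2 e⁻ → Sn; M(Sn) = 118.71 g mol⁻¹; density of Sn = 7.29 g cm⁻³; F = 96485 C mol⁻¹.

Q = I·t = 22.20 × 12120 = 269100 C; n(e⁻) = 2.789 mol.
n(Sn) = n(e⁻)/2 = 1.394 mol, so m = 1.394 × 118.71 = 165.5 g.
Volume = m/ρ = 165.5 / 7.29 = 22.71 cm³.
Thickness = V/A = 22.71 / 225 = 0.101 cm = 1010 μm.

1010 μm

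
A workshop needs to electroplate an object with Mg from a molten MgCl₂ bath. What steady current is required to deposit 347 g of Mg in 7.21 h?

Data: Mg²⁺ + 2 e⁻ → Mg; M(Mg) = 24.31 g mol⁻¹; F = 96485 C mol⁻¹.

106 A

n(Mg) = 347 / 24.31 = 14.27 mol.
n(e⁻) = 2 × 14.27 = 28.55 mol.
Q = n(e⁻)·F = 28.55 × 96485 = 2754000 C.
I = Q/t = 2754000 / 25956 s = 106 A.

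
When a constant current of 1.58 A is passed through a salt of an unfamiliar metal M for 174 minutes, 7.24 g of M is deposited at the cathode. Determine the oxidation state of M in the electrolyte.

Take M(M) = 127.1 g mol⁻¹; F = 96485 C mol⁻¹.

Q = I·t = 1.580 A × 10440 s = 16500 C, so n(e⁻) = 16500/96485 = 0.1710 mol.
n(M) deposited = 7.24 / 127.1 = 0.05696 mol.
Electrons per atom = n(e⁻)/n(M) = 0.1710 / 0.05696 = 3.00 ≈ 3, so the ion is M³⁺.

+3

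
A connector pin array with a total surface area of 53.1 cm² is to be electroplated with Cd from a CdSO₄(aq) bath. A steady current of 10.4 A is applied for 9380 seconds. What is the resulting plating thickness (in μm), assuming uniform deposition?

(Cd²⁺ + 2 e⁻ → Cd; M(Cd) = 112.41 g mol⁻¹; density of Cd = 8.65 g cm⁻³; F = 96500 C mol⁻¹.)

1240 μm

Q = I·t = 10.40 × 9380.0 = 97550 C; n(e⁻) = 1.011 mol.
n(Cd) = n(e⁻)/2 = 0.5055 mol, so m = 0.5055 × 112.41 = 56.82 g.
Volume = m/ρ = 56.82 / 8.65 = 6.569 cm³.
Thickness = V/A = 6.569 / 53.1 = 0.124 cm = 1240 μm.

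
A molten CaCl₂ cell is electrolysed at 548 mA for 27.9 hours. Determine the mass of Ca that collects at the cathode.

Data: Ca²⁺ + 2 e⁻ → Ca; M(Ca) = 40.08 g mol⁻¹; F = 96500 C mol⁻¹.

Q = I·t = 0.5480 A × 100440 s = 55040 C.
n(e⁻) = Q/F = 55040 / 96500 = 0.5704 mol.
Ca²⁺ + 2 e⁻ → Ca, so n(Ca) = n(e⁻)/2 = 0.2852 mol.
m = n·M = 0.2852 × 40.08 = 11.4 g.

11.4 g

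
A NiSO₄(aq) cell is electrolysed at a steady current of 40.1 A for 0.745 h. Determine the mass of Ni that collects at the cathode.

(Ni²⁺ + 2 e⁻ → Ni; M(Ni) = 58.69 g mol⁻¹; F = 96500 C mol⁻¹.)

Q = I·t = 40.10 A × 2682.0 s = 107500 C.
n(e⁻) = Q/F = 107500 / 96500 = 1.114 mol.
Ni²⁺ + 2 e⁻ → Ni, so n(Ni) = n(e⁻)/2 = 0.5572 mol.
m = n·M = 0.5572 × 58.69 = 32.7 g.

32.7 g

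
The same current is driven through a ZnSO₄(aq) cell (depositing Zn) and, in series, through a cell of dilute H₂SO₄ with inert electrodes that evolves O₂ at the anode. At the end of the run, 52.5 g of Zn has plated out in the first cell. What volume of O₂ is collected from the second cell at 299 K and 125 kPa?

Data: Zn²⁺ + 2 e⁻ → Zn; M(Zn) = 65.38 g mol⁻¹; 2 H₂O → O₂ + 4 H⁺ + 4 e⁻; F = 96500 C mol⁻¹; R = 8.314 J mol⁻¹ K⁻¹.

n(Zn) = 52.5 / 65.38 = 0.8030 mol, so n(e⁻) = 2 × 0.8030 = 1.606 mol.
The cells are in series, so the same 1.606 mol of electrons passes through the second cell.
2 H₂O → O₂ + 4 H⁺ + 4 e⁻ — 4 mol e⁻ per mol O₂, so n(O₂) = 1.606/4 = 0.4015 mol.
V = nRT/P = (0.4015 × 8.314 × 299) / (125 × 10³) = 0.00798 m³ = 7.98 L.

7.98 L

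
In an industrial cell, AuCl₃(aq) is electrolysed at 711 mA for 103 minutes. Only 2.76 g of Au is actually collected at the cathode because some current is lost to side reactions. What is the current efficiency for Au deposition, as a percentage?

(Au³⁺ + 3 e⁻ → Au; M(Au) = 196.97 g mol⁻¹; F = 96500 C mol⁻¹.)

92.3 %

Q = I·t = 0.7110 × 6180.0 = 4394 C; n(e⁻) = 4394/96500 = 0.04553 mol.
Theoretical n(Au) = n(e⁻)/3 = 0.01518 mol, i.e. m_theo = 0.01518 × 196.97 = 2.990 g.
Efficiency = m_actual / m_theo = 2.76 / 2.990 = 92.3 %.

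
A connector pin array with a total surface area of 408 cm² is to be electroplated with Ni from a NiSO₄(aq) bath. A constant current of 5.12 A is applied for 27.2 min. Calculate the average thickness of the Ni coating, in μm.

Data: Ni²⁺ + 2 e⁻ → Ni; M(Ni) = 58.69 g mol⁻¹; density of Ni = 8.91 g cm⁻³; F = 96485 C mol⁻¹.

Q = I·t = 5.120 × 1632.0 = 8356 C; n(e⁻) = 0.08660 mol.
n(Ni) = n(e⁻)/2 = 0.04330 mol, so m = 0.04330 × 58.69 = 2.541 g.
Volume = m/ρ = 2.541 / 8.91 = 0.2852 cm³.
Thickness = V/A = 0.2852 / 408 = 6.99 × 10⁻⁴ cm = 6.99 μm.

6.99 μm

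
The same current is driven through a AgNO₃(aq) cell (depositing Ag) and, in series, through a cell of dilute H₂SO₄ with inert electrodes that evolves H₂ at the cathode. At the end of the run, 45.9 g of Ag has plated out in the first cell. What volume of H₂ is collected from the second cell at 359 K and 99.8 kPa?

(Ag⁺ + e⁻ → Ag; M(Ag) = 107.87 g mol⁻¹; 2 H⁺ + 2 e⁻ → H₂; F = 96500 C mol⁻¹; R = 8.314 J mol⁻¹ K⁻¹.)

6.36 L

n(Ag) = 45.9 / 107.87 = 0.4255 mol, so n(e⁻) = 1 × 0.4255 = 0.4255 mol.
The cells are in series, so the same 0.4255 mol of electrons passes through the second cell.
2 H⁺ + 2 e⁻ → H₂ — 2 mol e⁻ per mol H₂, so n(H₂) = 0.4255/2 = 0.2128 mol.
V = nRT/P = (0.2128 × 8.314 × 359) / (99.8 × 10³) = 0.00636 m³ = 6.36 L.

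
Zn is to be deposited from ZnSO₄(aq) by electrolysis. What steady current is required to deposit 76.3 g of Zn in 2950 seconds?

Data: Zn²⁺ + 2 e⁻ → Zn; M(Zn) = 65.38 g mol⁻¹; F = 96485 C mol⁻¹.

n(Zn) = 76.3 / 65.38 = 1.167 mol.
n(e⁻) = 2 × 1.167 = 2.334 mol.
Q = n(e⁻)·F = 2.334 × 96485 = 225200 C.
I = Q/t = 225200 / 2950.0 s = 76.3 A.

76.3 A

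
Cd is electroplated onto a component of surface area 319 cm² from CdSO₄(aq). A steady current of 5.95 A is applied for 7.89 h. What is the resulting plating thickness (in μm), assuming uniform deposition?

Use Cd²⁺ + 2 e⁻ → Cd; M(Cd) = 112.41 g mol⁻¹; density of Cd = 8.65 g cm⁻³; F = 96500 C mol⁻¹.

Q = I·t = 5.950 × 28404 = 169000 C; n(e⁻) = 1.751 mol.
n(Cd) = n(e⁻)/2 = 0.8757 mol, so m = 0.8757 × 112.41 = 98.43 g.
Volume = m/ρ = 98.43 / 8.65 = 11.38 cm³.
Thickness = V/A = 11.38 / 319 = 0.0357 cm = 357 μm.

357 μm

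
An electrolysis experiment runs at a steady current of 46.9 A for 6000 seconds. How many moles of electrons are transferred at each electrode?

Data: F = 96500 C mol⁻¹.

2.92 mol

Q = I·t = 46.90 A × 6000.0 s = 281400 C.
n(e⁻) = Q/F = 281400 / 96500 = 2.92 mol.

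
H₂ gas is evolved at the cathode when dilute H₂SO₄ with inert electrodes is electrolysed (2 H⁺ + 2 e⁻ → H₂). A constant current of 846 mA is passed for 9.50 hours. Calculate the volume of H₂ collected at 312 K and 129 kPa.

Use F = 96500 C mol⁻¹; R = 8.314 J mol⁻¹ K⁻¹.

Q = I·t = 0.8460 A × 34200 s = 28930 C.
n(e⁻) = Q/F = 28930 / 96500 = 0.2998 mol.
2 electrons are transferred per H₂ molecule, so n(H₂) = 0.2998 / 2 = 0.1499 mol.
V = nRT/P = (0.1499 × 8.314 × 312) / (129 × 10³ Pa) = 0.00301 m³ = 3.01 L.

3.01 L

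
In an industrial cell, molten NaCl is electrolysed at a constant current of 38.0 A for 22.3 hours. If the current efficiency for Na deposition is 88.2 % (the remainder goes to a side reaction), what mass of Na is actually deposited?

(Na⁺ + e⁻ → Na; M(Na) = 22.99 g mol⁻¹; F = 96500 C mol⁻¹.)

Q = I·t = 38.00 × 80280 = 3051000 C.
n(e⁻) = 3051000/96500 = 31.61 mol; theoretically n(Na) = 31.61/1 = 31.61 mol, m_theo = 726.8 g.
At 88.2 % efficiency, m_actual = 0.882 × 726.8 = 641 g.

641 g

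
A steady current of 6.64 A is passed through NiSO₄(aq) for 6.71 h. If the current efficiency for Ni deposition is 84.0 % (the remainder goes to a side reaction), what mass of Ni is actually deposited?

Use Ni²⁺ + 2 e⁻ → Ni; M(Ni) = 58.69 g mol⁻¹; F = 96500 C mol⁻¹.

Q = I·t = 6.640 × 24156 = 160400 C.
n(e⁻) = 160400/96500 = 1.662 mol; theoretically n(Ni) = 1.662/2 = 0.8311 mol, m_theo = 48.78 g.
At 84.0 % efficiency, m_actual = 0.840 × 48.78 = 41.0 g.

41.0 g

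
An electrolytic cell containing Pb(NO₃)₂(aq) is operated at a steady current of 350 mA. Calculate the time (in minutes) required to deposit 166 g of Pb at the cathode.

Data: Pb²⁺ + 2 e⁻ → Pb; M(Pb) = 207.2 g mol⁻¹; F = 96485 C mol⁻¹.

7360 min

n(Pb) = m/M = 166 / 207.2 = 0.8012 mol.
Each Pb atom requires 2 electrons, so n(e⁻) = 2 × 0.8012 = 1.602 mol.
Q = n(e⁻)·F = 1.602 × 96485 = 154600 C.
t = Q/I = 154600 / 0.3500 A = 441700 s = 7360 min.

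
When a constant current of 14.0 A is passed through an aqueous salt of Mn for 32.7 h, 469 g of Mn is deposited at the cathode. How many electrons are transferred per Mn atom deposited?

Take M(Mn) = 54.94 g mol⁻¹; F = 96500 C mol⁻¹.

Q = I·t = 14.00 A × 117720 s = 1648000 C, so n(e⁻) = 1648000/96500 = 17.08 mol.
n(Mn) deposited = 469 / 54.94 = 8.537 mol.
Electrons per atom = n(e⁻)/n(Mn) = 17.08 / 8.537 = 2.00 ≈ 2, so the ion is Mn²⁺.

2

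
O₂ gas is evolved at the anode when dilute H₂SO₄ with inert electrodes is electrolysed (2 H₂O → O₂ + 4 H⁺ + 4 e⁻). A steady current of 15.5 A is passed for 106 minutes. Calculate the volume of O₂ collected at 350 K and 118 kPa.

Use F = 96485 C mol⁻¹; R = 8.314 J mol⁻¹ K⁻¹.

Q = I·t = 15.50 A × 6360.0 s = 98580 C.
n(e⁻) = Q/F = 98580 / 96485 = 1.022 mol.
4 electrons are transferred per O₂ molecule, so n(O₂) = 1.022 / 4 = 0.2554 mol.
V = nRT/P = (0.2554 × 8.314 × 350) / (118 × 10³ Pa) = 0.00630 m³ = 6.30 L.

6.30 L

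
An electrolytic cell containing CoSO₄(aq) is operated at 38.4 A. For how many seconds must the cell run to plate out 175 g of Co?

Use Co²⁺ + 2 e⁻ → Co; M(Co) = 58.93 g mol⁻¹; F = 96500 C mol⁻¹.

14900 s

n(Co) = m/M = 175 / 58.93 = 2.970 mol.
Each Co atom requires 2 electrons, so n(e⁻) = 2 × 2.970 = 5.939 mol.
Q = n(e⁻)·F = 5.939 × 96500 = 573100 C.
t = Q/I = 573100 / 38.40 A = 14930 s.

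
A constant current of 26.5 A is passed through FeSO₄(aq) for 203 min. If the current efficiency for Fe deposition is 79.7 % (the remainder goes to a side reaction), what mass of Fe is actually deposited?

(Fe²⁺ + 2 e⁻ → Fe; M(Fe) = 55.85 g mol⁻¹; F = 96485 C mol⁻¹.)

74.5 g

Q = I·t = 26.50 × 12180 = 322800 C.
n(e⁻) = 322800/96485 = 3.345 mol; theoretically n(Fe) = 3.345/2 = 1.673 mol, m_theo = 93.42 g.
At 79.7 % efficiency, m_actual = 0.797 × 93.42 = 74.5 g.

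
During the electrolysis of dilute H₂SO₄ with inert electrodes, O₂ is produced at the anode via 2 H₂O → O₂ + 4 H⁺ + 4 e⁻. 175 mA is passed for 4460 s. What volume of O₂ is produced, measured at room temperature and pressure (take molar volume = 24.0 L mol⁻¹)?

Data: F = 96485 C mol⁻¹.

0.0485 L

Q = I·t = 0.1750 A × 4460.0 s = 780.5 C.
n(e⁻) = Q/F = 780.5 / 96485 = 0.008089 mol.
4 electrons are transferred per O₂ molecule, so n(O₂) = 0.008089 / 4 = 0.002022 mol.
V = n × V_m = 0.002022 × 24.0 = 0.0485 L.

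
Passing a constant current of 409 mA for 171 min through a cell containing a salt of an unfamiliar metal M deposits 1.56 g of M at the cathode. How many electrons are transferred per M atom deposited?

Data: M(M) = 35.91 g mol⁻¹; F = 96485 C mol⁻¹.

1

Q = I·t = 0.4090 A × 10260 s = 4196 C, so n(e⁻) = 4196/96485 = 0.04349 mol.
n(M) deposited = 1.56 / 35.91 = 0.04344 mol.
Electrons per atom = n(e⁻)/n(M) = 0.04349 / 0.04344 = 1.00 ≈ 1, so the ion is M⁺.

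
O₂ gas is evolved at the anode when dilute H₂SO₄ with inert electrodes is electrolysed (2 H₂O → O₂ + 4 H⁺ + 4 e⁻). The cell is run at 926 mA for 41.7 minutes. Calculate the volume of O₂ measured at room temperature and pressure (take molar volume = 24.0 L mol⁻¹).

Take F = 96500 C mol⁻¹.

0.144 L

Q = I·t = 0.9260 A × 2502.0 s = 2317 C.
n(e⁻) = Q/F = 2317 / 96500 = 0.02401 mol.
4 electrons are transferred per O₂ molecule, so n(O₂) = 0.02401 / 4 = 0.006002 mol.
V = n × V_m = 0.006002 × 24.0 = 0.144 L.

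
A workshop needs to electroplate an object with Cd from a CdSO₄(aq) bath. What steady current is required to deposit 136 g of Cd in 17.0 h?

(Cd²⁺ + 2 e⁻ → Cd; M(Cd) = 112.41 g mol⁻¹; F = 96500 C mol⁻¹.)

3.82 A

n(Cd) = 136 / 112.41 = 1.210 mol.
n(e⁻) = 2 × 1.210 = 2.420 mol.
Q = n(e⁻)·F = 2.420 × 96500 = 233500 C.
I = Q/t = 233500 / 61200 s = 3.82 A.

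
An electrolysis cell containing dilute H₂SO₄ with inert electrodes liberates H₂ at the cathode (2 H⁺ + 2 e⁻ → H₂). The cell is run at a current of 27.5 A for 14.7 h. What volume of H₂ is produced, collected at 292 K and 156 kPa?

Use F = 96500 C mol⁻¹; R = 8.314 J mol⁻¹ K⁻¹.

117 L

Q = I·t = 27.50 A × 52920 s = 1455000 C.
n(e⁻) = Q/F = 1455000 / 96500 = 15.08 mol.
2 electrons are transferred per H₂ molecule, so n(H₂) = 15.08 / 2 = 7.540 mol.
V = nRT/P = (7.540 × 8.314 × 292) / (156 × 10³ Pa) = 0.117 m³ = 117 L.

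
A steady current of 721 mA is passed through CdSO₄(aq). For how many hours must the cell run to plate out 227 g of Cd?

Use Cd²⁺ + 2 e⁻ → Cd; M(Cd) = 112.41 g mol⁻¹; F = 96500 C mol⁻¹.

n(Cd) = m/M = 227 / 112.41 = 2.019 mol.
Each Cd atom requires 2 electrons, so n(e⁻) = 2 × 2.019 = 4.039 mol.
Q = n(e⁻)·F = 4.039 × 96500 = 389700 C.
t = Q/I = 389700 / 0.7210 A = 540600 s = 150 h.

150 h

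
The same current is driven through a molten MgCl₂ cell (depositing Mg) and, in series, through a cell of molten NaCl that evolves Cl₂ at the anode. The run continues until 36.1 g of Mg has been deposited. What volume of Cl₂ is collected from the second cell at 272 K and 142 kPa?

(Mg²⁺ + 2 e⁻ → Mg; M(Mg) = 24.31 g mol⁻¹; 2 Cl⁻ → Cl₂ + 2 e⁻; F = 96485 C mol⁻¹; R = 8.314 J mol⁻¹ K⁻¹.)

n(Mg) = 36.1 / 24.31 = 1.485 mol, so n(e⁻) = 2 × 1.485 = 2.970 mol.
The cells are in series, so the same 2.970 mol of electrons passes through the second cell.
2 Cl⁻ → Cl₂ + 2 e⁻ — 2 mol e⁻ per mol Cl₂, so n(Cl₂) = 2.970/2 = 1.485 mol.
V = nRT/P = (1.485 × 8.314 × 272) / (142 × 10³) = 0.0236 m³ = 23.6 L.

23.6 L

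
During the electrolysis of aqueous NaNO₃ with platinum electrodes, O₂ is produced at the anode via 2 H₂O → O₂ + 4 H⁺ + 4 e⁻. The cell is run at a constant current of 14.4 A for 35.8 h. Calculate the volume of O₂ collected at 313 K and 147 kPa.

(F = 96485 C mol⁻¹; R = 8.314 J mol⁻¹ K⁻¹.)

Q = I·t = 14.40 A × 128880 s = 1856000 C.
n(e⁻) = Q/F = 1856000 / 96485 = 19.23 mol.
4 electrons are transferred per O₂ molecule, so n(O₂) = 19.23 / 4 = 4.809 mol.
V = nRT/P = (4.809 × 8.314 × 313) / (147 × 10³ Pa) = 0.0851 m³ = 85.1 L.

85.1 L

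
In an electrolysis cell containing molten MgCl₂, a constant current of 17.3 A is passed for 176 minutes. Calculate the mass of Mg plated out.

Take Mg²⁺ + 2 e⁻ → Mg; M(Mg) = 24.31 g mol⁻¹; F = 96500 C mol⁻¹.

Q = I·t = 17.30 A × 10560 s = 182700 C.
n(e⁻) = Q/F = 182700 / 96500 = 1.893 mol.
Mg²⁺ + 2 e⁻ → Mg, so n(Mg) = n(e⁻)/2 = 0.9466 mol.
m = n·M = 0.9466 × 24.31 = 23.0 g.

23.0 g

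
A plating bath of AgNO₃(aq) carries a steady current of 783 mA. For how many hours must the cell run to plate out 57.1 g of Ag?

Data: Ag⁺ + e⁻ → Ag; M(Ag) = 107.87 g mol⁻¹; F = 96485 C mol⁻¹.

18.1 h

n(Ag) = m/M = 57.1 / 107.87 = 0.5293 mol.
Each Ag atom requires 1 electron, so n(e⁻) = 1 × 0.5293 = 0.5293 mol.
Q = n(e⁻)·F = 0.5293 × 96485 = 51070 C.
t = Q/I = 51070 / 0.7830 A = 65230 s = 18.1 h.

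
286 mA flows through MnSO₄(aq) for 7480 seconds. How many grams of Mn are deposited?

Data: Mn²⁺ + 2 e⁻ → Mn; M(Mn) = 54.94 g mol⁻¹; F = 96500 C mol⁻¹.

Q = I·t = 0.2860 A × 7480.0 s = 2139 C.
n(e⁻) = Q/F = 2139 / 96500 = 0.02217 mol.
Mn²⁺ + 2 e⁻ → Mn, so n(Mn) = n(e⁻)/2 = 0.01108 mol.
m = n·M = 0.01108 × 54.94 = 0.609 g.

0.609 g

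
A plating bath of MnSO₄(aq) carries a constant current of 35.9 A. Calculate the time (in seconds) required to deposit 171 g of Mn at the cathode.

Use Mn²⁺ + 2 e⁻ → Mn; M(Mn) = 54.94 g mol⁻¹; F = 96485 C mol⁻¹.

16700 s

n(Mn) = m/M = 171 / 54.94 = 3.112 mol.
Each Mn atom requires 2 electrons, so n(e⁻) = 2 × 3.112 = 6.225 mol.
Q = n(e⁻)·F = 6.225 × 96485 = 600600 C.
t = Q/I = 600600 / 35.90 A = 16730 s.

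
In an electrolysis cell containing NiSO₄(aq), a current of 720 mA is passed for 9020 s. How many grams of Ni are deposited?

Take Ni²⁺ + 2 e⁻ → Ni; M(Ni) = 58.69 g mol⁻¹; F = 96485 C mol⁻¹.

1.98 g

Q = I·t = 0.7200 A × 9020.0 s = 6494 C.
n(e⁻) = Q/F = 6494 / 96485 = 0.06731 mol.
Ni²⁺ + 2 e⁻ → Ni, so n(Ni) = n(e⁻)/2 = 0.03365 mol.
m = n·M = 0.03365 × 58.69 = 1.98 g.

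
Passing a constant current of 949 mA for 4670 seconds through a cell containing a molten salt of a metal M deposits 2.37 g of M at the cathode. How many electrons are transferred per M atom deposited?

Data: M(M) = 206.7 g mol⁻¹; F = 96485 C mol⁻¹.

4

Q = I·t = 0.9490 A × 4670.0 s = 4432 C, so n(e⁻) = 4432/96485 = 0.04593 mol.
n(M) deposited = 2.37 / 206.7 = 0.01147 mol.
Electrons per atom = n(e⁻)/n(M) = 0.04593 / 0.01147 = 4.01 ≈ 4, so the ion is M⁴⁺.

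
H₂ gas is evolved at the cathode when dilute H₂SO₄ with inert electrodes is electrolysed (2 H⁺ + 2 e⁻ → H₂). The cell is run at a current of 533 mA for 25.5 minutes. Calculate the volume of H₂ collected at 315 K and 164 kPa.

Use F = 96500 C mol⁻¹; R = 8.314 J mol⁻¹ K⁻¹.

Q = I·t = 0.5330 A × 1530.0 s = 815.5 C.
n(e⁻) = Q/F = 815.5 / 96500 = 0.008451 mol.
2 electrons are transferred per H₂ molecule, so n(H₂) = 0.008451 / 2 = 0.004225 mol.
V = nRT/P = (0.004225 × 8.314 × 315) / (164 × 10³ Pa) = 6.75 × 10⁻⁵ m³ = 0.0675 L.

0.0675 L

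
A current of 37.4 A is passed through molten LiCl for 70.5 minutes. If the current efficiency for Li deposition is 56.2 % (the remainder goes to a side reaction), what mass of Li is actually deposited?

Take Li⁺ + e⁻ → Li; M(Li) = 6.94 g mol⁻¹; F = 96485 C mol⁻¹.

Q = I·t = 37.40 × 4230.0 = 158200 C.
n(e⁻) = 158200/96485 = 1.640 mol; theoretically n(Li) = 1.640/1 = 1.640 mol, m_theo = 11.38 g.
At 56.2 % efficiency, m_actual = 0.562 × 11.38 = 6.40 g.

6.40 g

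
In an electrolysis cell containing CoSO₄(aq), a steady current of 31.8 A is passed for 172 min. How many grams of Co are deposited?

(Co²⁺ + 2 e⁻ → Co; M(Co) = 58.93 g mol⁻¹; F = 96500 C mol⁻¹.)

100 g

Q = I·t = 31.80 A × 10320 s = 328200 C.
n(e⁻) = Q/F = 328200 / 96500 = 3.401 mol.
Co²⁺ + 2 e⁻ → Co, so n(Co) = n(e⁻)/2 = 1.700 mol.
m = n·M = 1.700 × 58.93 = 100 g.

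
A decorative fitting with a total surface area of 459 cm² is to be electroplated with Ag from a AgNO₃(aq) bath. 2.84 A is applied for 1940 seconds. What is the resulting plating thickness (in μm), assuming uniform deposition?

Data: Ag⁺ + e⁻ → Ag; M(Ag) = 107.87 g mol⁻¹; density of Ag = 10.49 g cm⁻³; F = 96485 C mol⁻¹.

12.8 μm

Q = I·t = 2.840 × 1940.0 = 5510 C; n(e⁻) = 0.05710 mol.
n(Ag) = n(e⁻)/1 = 0.05710 mol, so m = 0.05710 × 107.87 = 6.160 g.
Volume = m/ρ = 6.160 / 10.49 = 0.5872 cm³.
Thickness = V/A = 0.5872 / 459 = 0.00128 cm = 12.8 μm.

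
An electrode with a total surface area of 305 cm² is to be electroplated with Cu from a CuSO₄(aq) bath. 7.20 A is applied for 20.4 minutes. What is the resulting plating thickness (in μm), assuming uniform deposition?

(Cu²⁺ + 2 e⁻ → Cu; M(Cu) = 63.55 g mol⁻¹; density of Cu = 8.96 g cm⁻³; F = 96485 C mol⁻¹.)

Q = I·t = 7.200 × 1224.0 = 8813 C; n(e⁻) = 0.09134 mol.
n(Cu) = n(e⁻)/2 = 0.04567 mol, so m = 0.04567 × 63.55 = 2.902 g.
Volume = m/ρ = 2.902 / 8.96 = 0.3239 cm³.
Thickness = V/A = 0.3239 / 305 = 0.00106 cm = 10.6 μm.

10.6 μm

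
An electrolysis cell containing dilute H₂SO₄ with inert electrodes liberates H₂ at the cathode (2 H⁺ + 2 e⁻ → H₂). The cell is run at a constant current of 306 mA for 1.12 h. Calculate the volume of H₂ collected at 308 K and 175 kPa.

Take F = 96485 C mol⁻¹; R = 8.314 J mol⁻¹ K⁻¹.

Q = I·t = 0.3060 A × 4032.0 s = 1234 C.
n(e⁻) = Q/F = 1234 / 96485 = 0.01279 mol.
2 electrons are transferred per H₂ molecule, so n(H₂) = 0.01279 / 2 = 0.006394 mol.
V = nRT/P = (0.006394 × 8.314 × 308) / (175 × 10³ Pa) = 9.36 × 10⁻⁵ m³ = 0.0936 L.

0.0936 L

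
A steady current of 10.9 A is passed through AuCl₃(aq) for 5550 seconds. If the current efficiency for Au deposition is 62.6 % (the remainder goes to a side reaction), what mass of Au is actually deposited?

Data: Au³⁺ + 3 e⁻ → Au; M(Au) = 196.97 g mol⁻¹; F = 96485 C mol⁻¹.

25.8 g

Q = I·t = 10.90 × 5550.0 = 60500 C.
n(e⁻) = 60500/96485 = 0.6270 mol; theoretically n(Au) = 0.6270/3 = 0.2090 mol, m_theo = 41.17 g.
At 62.6 % efficiency, m_actual = 0.626 × 41.17 = 25.8 g.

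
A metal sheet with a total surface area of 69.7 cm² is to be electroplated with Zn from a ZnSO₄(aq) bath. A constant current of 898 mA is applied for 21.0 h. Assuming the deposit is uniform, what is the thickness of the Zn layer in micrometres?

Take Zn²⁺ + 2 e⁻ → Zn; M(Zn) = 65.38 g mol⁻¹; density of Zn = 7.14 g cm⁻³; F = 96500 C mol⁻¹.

Q = I·t = 0.8980 × 75600 = 67890 C; n(e⁻) = 0.7035 mol.
n(Zn) = n(e⁻)/2 = 0.3518 mol, so m = 0.3518 × 65.38 = 23.00 g.
Volume = m/ρ = 23.00 / 7.14 = 3.221 cm³.
Thickness = V/A = 3.221 / 69.7 = 0.0462 cm = 462 μm.

462 μm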